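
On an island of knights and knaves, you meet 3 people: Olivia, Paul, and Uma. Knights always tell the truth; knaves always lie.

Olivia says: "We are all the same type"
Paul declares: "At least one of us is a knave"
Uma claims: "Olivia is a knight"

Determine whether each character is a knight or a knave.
Olivia is a knave.
Paul is a knight.
Uma is a knave.

Verification:
- Olivia (knave) says "We are all the same type" - this is FALSE (a lie) because Paul is a knight and Olivia and Uma are knaves.
- Paul (knight) says "At least one of us is a knave" - this is TRUE because Olivia and Uma are knaves.
- Uma (knave) says "Olivia is a knight" - this is FALSE (a lie) because Olivia is a knave.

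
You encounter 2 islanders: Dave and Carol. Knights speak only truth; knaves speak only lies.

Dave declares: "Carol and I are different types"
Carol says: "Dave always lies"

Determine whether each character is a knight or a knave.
Dave is a knight.
Carol is a knave.

Verification:
- Dave (knight) says "Carol and I are different types" - this is TRUE because Dave is a knight and Carol is a knave.
- Carol (knave) says "Dave always lies" - this is FALSE (a lie) because Dave is a knight.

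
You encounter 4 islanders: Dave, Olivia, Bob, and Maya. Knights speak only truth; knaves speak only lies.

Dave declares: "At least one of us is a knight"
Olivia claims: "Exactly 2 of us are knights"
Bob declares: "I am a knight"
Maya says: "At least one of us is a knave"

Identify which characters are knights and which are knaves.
Dave is a knight.
Olivia is a knave.
Bob is a knight.
Maya is a knight.

Verification:
- Dave (knight) says "At least one of us is a knight" - this is TRUE because Dave, Bob, and Maya are knights.
- Olivia (knave) says "Exactly 2 of us are knights" - this is FALSE (a lie) because there are 3 knights.
- Bob (knight) says "I am a knight" - this is TRUE because Bob is a knight.
- Maya (knight) says "At least one of us is a knave" - this is TRUE because Olivia is a knave.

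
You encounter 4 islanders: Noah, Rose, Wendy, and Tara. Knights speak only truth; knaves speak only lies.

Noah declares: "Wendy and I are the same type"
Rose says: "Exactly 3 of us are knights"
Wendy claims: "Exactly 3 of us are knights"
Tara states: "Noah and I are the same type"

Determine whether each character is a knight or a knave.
Noah is a knight.
Rose is a knight.
Wendy is a knight.
Tara is a knave.

Verification:
- Noah (knight) says "Wendy and I are the same type" - this is TRUE because Noah is a knight and Wendy is a knight.
- Rose (knight) says "Exactly 3 of us are knights" - this is TRUE because there are 3 knights.
- Wendy (knight) says "Exactly 3 of us are knights" - this is TRUE because there are 3 knights.
- Tara (knave) says "Noah and I are the same type" - this is FALSE (a lie) because Tara is a knave and Noah is a knight.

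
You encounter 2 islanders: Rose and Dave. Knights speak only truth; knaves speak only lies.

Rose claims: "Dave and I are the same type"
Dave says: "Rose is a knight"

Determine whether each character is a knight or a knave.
Rose is a knight.
Dave is a knight.

Verification:
- Rose (knight) says "Dave and I are the same type" - this is TRUE because Rose is a knight and Dave is a knight.
- Dave (knight) says "Rose is a knight" - this is TRUE because Rose is a knight.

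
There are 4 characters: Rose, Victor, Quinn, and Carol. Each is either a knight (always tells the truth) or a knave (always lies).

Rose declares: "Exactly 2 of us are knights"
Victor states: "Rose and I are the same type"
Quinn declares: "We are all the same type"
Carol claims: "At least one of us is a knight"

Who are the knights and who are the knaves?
Rose is a knight.
Victor is a knave.
Quinn is a knave.
Carol is a knight.

Verification:
- Rose (knight) says "Exactly 2 of us are knights" - this is TRUE because there are 2 knights.
- Victor (knave) says "Rose and I are the same type" - this is FALSE (a lie) because Victor is a knave and Rose is a knight.
- Quinn (knave) says "We are all the same type" - this is FALSE (a lie) because Rose and Carol are knights and Victor and Quinn are knaves.
- Carol (knight) says "At least one of us is a knight" - this is TRUE because Rose and Carol are knights.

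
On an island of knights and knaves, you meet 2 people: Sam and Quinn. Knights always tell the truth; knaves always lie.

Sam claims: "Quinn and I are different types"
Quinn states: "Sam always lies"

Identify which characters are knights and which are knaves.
Sam is a knight.
Quinn is a knave.

Verification:
- Sam (knight) says "Quinn and I are different types" - this is TRUE because Sam is a knight and Quinn is a knave.
- Quinn (knave) says "Sam always lies" - this is FALSE (a lie) because Sam is a knight.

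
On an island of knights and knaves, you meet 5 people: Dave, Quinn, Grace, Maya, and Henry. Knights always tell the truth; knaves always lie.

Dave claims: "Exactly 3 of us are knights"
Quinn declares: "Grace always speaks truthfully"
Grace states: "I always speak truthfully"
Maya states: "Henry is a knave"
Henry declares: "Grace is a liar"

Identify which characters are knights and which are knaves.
Dave is a knave.
Quinn is a knave.
Grace is a knave.
Maya is a knave.
Henry is a knight.

Verification:
- Dave (knave) says "Exactly 3 of us are knights" - this is FALSE (a lie) because there are 1 knights.
- Quinn (knave) says "Grace always speaks truthfully" - this is FALSE (a lie) because Grace is a knave.
- Grace (knave) says "I always speak truthfully" - this is FALSE (a lie) because Grace is a knave.
- Maya (knave) says "Henry is a knave" - this is FALSE (a lie) because Henry is a knight.
- Henry (knight) says "Grace is a liar" - this is TRUE because Grace is a knave.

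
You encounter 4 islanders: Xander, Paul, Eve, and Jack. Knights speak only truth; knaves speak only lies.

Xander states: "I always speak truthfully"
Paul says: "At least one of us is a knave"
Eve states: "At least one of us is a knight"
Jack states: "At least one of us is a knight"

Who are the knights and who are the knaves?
Xander is a knave.
Paul is a knight.
Eve is a knight.
Jack is a knight.

Verification:
- Xander (knave) says "I always speak truthfully" - this is FALSE (a lie) because Xander is a knave.
- Paul (knight) says "At least one of us is a knave" - this is TRUE because Xander is a knave.
- Eve (knight) says "At least one of us is a knight" - this is TRUE because Paul, Eve, and Jack are knights.
- Jack (knight) says "At least one of us is a knight" - this is TRUE because Paul, Eve, and Jack are knights.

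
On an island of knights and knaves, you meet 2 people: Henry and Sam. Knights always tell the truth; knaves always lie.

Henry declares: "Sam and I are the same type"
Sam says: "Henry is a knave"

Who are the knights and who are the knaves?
Henry is a knave.
Sam is a knight.

Verification:
- Henry (knave) says "Sam and I are the same type" - this is FALSE (a lie) because Henry is a knave and Sam is a knight.
- Sam (knight) says "Henry is a knave" - this is TRUE because Henry is a knave.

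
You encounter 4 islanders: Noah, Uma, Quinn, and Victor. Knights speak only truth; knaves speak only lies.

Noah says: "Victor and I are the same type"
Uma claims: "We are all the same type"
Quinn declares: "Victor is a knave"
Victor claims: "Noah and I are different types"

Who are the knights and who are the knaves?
Noah is a knave.
Uma is a knave.
Quinn is a knave.
Victor is a knight.

Verification:
- Noah (knave) says "Victor and I are the same type" - this is FALSE (a lie) because Noah is a knave and Victor is a knight.
- Uma (knave) says "We are all the same type" - this is FALSE (a lie) because Victor is a knight and Noah, Uma, and Quinn are knaves.
- Quinn (knave) says "Victor is a knave" - this is FALSE (a lie) because Victor is a knight.
- Victor (knight) says "Noah and I are different types" - this is TRUE because Victor is a knight and Noah is a knave.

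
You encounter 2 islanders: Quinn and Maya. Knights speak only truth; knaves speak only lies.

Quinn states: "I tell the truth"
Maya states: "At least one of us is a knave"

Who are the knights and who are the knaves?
Quinn is a knave.
Maya is a knight.

Verification:
- Quinn (knave) says "I tell the truth" - this is FALSE (a lie) because Quinn is a knave.
- Maya (knight) says "At least one of us is a knave" - this is TRUE because Quinn is a knave.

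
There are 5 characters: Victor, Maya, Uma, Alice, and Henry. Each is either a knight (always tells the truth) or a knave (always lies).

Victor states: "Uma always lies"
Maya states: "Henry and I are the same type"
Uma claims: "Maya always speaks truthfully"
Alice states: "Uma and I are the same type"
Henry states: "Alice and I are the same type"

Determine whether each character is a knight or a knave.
Victor is a knave.
Maya is a knight.
Uma is a knight.
Alice is a knight.
Henry is a knight.

Verification:
- Victor (knave) says "Uma always lies" - this is FALSE (a lie) because Uma is a knight.
- Maya (knight) says "Henry and I are the same type" - this is TRUE because Maya is a knight and Henry is a knight.
- Uma (knight) says "Maya always speaks truthfully" - this is TRUE because Maya is a knight.
- Alice (knight) says "Uma and I are the same type" - this is TRUE because Alice is a knight and Uma is a knight.
- Henry (knight) says "Alice and I are the same type" - this is TRUE because Henry is a knight and Alice is a knight.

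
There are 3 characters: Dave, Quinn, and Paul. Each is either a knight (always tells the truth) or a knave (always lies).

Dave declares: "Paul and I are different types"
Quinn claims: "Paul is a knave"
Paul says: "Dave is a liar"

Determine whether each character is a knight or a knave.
Dave is a knight.
Quinn is a knight.
Paul is a knave.

Verification:
- Dave (knight) says "Paul and I are different types" - this is TRUE because Dave is a knight and Paul is a knave.
- Quinn (knight) says "Paul is a knave" - this is TRUE because Paul is a knave.
- Paul (knave) says "Dave is a liar" - this is FALSE (a lie) because Dave is a knight.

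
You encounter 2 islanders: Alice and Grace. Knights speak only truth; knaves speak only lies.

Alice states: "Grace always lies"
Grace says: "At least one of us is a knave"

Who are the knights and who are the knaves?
Alice is a knave.
Grace is a knight.

Verification:
- Alice (knave) says "Grace always lies" - this is FALSE (a lie) because Grace is a knight.
- Grace (knight) says "At least one of us is a knave" - this is TRUE because Alice is a knave.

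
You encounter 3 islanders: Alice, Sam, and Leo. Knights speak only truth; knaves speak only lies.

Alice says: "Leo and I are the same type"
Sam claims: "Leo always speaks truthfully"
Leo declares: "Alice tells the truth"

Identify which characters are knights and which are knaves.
Alice is a knight.
Sam is a knight.
Leo is a knight.

Verification:
- Alice (knight) says "Leo and I are the same type" - this is TRUE because Alice is a knight and Leo is a knight.
- Sam (knight) says "Leo always speaks truthfully" - this is TRUE because Leo is a knight.
- Leo (knight) says "Alice tells the truth" - this is TRUE because Alice is a knight.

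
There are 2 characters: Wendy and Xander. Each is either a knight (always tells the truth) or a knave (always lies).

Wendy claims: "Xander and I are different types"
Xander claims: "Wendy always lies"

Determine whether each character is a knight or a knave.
Wendy is a knight.
Xander is a knave.

Verification:
- Wendy (knight) says "Xander and I are different types" - this is TRUE because Wendy is a knight and Xander is a knave.
- Xander (knave) says "Wendy always lies" - this is FALSE (a lie) because Wendy is a knight.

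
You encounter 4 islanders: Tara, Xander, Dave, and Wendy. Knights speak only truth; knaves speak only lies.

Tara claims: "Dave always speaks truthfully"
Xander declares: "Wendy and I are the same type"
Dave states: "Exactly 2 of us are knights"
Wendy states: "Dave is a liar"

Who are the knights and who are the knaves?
Tara is a knave.
Xander is a knave.
Dave is a knave.
Wendy is a knight.

Verification:
- Tara (knave) says "Dave always speaks truthfully" - this is FALSE (a lie) because Dave is a knave.
- Xander (knave) says "Wendy and I are the same type" - this is FALSE (a lie) because Xander is a knave and Wendy is a knight.
- Dave (knave) says "Exactly 2 of us are knights" - this is FALSE (a lie) because there are 1 knights.
- Wendy (knight) says "Dave is a liar" - this is TRUE because Dave is a knave.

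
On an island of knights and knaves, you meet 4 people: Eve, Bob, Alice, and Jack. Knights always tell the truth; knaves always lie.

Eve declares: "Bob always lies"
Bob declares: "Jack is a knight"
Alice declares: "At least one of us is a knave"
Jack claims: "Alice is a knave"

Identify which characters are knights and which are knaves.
Eve is a knight.
Bob is a knave.
Alice is a knight.
Jack is a knave.

Verification:
- Eve (knight) says "Bob always lies" - this is TRUE because Bob is a knave.
- Bob (knave) says "Jack is a knight" - this is FALSE (a lie) because Jack is a knave.
- Alice (knight) says "At least one of us is a knave" - this is TRUE because Bob and Jack are knaves.
- Jack (knave) says "Alice is a knave" - this is FALSE (a lie) because Alice is a knight.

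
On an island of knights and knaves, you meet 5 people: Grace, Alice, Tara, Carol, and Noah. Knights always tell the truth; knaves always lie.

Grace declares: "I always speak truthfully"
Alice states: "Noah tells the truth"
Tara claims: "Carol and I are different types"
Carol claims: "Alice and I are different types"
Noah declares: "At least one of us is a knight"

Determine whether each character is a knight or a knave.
Grace is a knave.
Alice is a knave.
Tara is a knave.
Carol is a knave.
Noah is a knave.

Verification:
- Grace (knave) says "I always speak truthfully" - this is FALSE (a lie) because Grace is a knave.
- Alice (knave) says "Noah tells the truth" - this is FALSE (a lie) because Noah is a knave.
- Tara (knave) says "Carol and I are different types" - this is FALSE (a lie) because Tara is a knave and Carol is a knave.
- Carol (knave) says "Alice and I are different types" - this is FALSE (a lie) because Carol is a knave and Alice is a knave.
- Noah (knave) says "At least one of us is a knight" - this is FALSE (a lie) because no one is a knight.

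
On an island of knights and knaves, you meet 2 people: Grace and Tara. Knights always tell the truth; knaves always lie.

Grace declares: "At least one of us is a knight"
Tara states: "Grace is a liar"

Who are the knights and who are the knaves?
Grace is a knight.
Tara is a knave.

Verification:
- Grace (knight) says "At least one of us is a knight" - this is TRUE because Grace is a knight.
- Tara (knave) says "Grace is a liar" - this is FALSE (a lie) because Grace is a knight.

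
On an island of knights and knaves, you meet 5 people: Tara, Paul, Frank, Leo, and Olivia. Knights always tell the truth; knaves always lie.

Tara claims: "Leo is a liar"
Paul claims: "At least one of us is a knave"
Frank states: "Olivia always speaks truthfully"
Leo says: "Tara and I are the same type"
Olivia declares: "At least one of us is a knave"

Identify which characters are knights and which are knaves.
Tara is a knight.
Paul is a knight.
Frank is a knight.
Leo is a knave.
Olivia is a knight.

Verification:
- Tara (knight) says "Leo is a liar" - this is TRUE because Leo is a knave.
- Paul (knight) says "At least one of us is a knave" - this is TRUE because Leo is a knave.
- Frank (knight) says "Olivia always speaks truthfully" - this is TRUE because Olivia is a knight.
- Leo (knave) says "Tara and I are the same type" - this is FALSE (a lie) because Leo is a knave and Tara is a knight.
- Olivia (knight) says "At least one of us is a knave" - this is TRUE because Leo is a knave.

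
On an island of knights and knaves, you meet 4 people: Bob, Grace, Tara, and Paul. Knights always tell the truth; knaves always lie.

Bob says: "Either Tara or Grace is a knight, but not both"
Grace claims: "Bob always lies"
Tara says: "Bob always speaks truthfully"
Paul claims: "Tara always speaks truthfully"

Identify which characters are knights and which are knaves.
Bob is a knight.
Grace is a knave.
Tara is a knight.
Paul is a knight.

Verification:
- Bob (knight) says "Either Tara or Grace is a knight, but not both" - this is TRUE because Tara is a knight and Grace is a knave.
- Grace (knave) says "Bob always lies" - this is FALSE (a lie) because Bob is a knight.
- Tara (knight) says "Bob always speaks truthfully" - this is TRUE because Bob is a knight.
- Paul (knight) says "Tara always speaks truthfully" - this is TRUE because Tara is a knight.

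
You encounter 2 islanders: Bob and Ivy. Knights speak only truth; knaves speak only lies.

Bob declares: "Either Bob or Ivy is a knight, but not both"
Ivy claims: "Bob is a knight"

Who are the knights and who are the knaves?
Bob is a knave.
Ivy is a knave.

Verification:
- Bob (knave) says "Either Bob or Ivy is a knight, but not both" - this is FALSE (a lie) because Bob is a knave and Ivy is a knave.
- Ivy (knave) says "Bob is a knight" - this is FALSE (a lie) because Bob is a knave.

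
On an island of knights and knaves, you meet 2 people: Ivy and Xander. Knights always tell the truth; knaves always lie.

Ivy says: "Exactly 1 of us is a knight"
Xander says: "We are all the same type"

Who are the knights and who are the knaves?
Ivy is a knight.
Xander is a knave.

Verification:
- Ivy (knight) says "Exactly 1 of us is a knight" - this is TRUE because there are 1 knights.
- Xander (knave) says "We are all the same type" - this is FALSE (a lie) because Ivy is a knight and Xander is a knave.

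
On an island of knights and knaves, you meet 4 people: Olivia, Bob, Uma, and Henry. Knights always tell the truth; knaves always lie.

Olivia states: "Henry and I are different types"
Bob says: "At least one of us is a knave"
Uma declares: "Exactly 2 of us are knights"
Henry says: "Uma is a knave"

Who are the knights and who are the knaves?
Olivia is a knave.
Bob is a knight.
Uma is a knight.
Henry is a knave.

Verification:
- Olivia (knave) says "Henry and I are different types" - this is FALSE (a lie) because Olivia is a knave and Henry is a knave.
- Bob (knight) says "At least one of us is a knave" - this is TRUE because Olivia and Henry are knaves.
- Uma (knight) says "Exactly 2 of us are knights" - this is TRUE because there are 2 knights.
- Henry (knave) says "Uma is a knave" - this is FALSE (a lie) because Uma is a knight.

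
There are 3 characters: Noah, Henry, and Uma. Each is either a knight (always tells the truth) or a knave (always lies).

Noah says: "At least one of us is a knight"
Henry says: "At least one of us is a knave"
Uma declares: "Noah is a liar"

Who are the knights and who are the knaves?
Noah is a knight.
Henry is a knight.
Uma is a knave.

Verification:
- Noah (knight) says "At least one of us is a knight" - this is TRUE because Noah and Henry are knights.
- Henry (knight) says "At least one of us is a knave" - this is TRUE because Uma is a knave.
- Uma (knave) says "Noah is a liar" - this is FALSE (a lie) because Noah is a knight.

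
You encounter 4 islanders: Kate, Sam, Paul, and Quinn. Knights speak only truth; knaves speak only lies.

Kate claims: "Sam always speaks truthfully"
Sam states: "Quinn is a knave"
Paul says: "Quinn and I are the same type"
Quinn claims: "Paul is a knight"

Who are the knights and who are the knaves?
Kate is a knave.
Sam is a knave.
Paul is a knight.
Quinn is a knight.

Verification:
- Kate (knave) says "Sam always speaks truthfully" - this is FALSE (a lie) because Sam is a knave.
- Sam (knave) says "Quinn is a knave" - this is FALSE (a lie) because Quinn is a knight.
- Paul (knight) says "Quinn and I are the same type" - this is TRUE because Paul is a knight and Quinn is a knight.
- Quinn (knight) says "Paul is a knight" - this is TRUE because Paul is a knight.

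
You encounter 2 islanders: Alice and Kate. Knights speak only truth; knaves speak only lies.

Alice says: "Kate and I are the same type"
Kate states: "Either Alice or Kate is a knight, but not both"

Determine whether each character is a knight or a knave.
Alice is a knave.
Kate is a knight.

Verification:
- Alice (knave) says "Kate and I are the same type" - this is FALSE (a lie) because Alice is a knave and Kate is a knight.
- Kate (knight) says "Either Alice or Kate is a knight, but not both" - this is TRUE because Alice is a knave and Kate is a knight.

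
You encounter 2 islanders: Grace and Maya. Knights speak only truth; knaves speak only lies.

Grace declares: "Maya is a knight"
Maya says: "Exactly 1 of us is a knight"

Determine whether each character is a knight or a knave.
Grace is a knave.
Maya is a knave.

Verification:
- Grace (knave) says "Maya is a knight" - this is FALSE (a lie) because Maya is a knave.
- Maya (knave) says "Exactly 1 of us is a knight" - this is FALSE (a lie) because there are 0 knights.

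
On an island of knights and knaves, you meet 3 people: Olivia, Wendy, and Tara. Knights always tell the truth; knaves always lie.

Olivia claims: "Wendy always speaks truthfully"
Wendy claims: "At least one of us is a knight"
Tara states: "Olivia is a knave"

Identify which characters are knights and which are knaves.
Olivia is a knight.
Wendy is a knight.
Tara is a knave.

Verification:
- Olivia (knight) says "Wendy always speaks truthfully" - this is TRUE because Wendy is a knight.
- Wendy (knight) says "At least one of us is a knight" - this is TRUE because Olivia and Wendy are knights.
- Tara (knave) says "Olivia is a knave" - this is FALSE (a lie) because Olivia is a knight.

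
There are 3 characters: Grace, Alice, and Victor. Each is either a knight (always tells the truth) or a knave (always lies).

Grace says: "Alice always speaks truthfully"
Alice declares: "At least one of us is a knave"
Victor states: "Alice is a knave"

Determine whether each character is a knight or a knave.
Grace is a knight.
Alice is a knight.
Victor is a knave.

Verification:
- Grace (knight) says "Alice always speaks truthfully" - this is TRUE because Alice is a knight.
- Alice (knight) says "At least one of us is a knave" - this is TRUE because Victor is a knave.
- Victor (knave) says "Alice is a knave" - this is FALSE (a lie) because Alice is a knight.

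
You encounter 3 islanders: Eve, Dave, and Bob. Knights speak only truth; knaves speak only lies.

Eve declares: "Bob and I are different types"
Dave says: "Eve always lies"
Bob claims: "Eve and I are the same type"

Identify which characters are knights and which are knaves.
Eve is a knight.
Dave is a knave.
Bob is a knave.

Verification:
- Eve (knight) says "Bob and I are different types" - this is TRUE because Eve is a knight and Bob is a knave.
- Dave (knave) says "Eve always lies" - this is FALSE (a lie) because Eve is a knight.
- Bob (knave) says "Eve and I are the same type" - this is FALSE (a lie) because Bob is a knave and Eve is a knight.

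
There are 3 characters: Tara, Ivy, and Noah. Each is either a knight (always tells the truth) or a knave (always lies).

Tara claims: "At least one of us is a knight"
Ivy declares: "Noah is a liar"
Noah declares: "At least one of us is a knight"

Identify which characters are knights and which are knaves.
Tara is a knight.
Ivy is a knave.
Noah is a knight.

Verification:
- Tara (knight) says "At least one of us is a knight" - this is TRUE because Tara and Noah are knights.
- Ivy (knave) says "Noah is a liar" - this is FALSE (a lie) because Noah is a knight.
- Noah (knight) says "At least one of us is a knight" - this is TRUE because Tara and Noah are knights.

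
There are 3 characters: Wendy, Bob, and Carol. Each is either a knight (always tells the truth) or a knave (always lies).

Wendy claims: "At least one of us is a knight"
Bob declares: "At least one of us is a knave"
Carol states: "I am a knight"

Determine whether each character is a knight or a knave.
Wendy is a knight.
Bob is a knight.
Carol is a knave.

Verification:
- Wendy (knight) says "At least one of us is a knight" - this is TRUE because Wendy and Bob are knights.
- Bob (knight) says "At least one of us is a knave" - this is TRUE because Carol is a knave.
- Carol (knave) says "I am a knight" - this is FALSE (a lie) because Carol is a knave.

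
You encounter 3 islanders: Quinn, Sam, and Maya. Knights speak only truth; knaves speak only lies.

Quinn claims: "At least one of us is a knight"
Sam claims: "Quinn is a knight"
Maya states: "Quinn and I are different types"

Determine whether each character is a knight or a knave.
Quinn is a knave.
Sam is a knave.
Maya is a knave.

Verification:
- Quinn (knave) says "At least one of us is a knight" - this is FALSE (a lie) because no one is a knight.
- Sam (knave) says "Quinn is a knight" - this is FALSE (a lie) because Quinn is a knave.
- Maya (knave) says "Quinn and I are different types" - this is FALSE (a lie) because Maya is a knave and Quinn is a knave.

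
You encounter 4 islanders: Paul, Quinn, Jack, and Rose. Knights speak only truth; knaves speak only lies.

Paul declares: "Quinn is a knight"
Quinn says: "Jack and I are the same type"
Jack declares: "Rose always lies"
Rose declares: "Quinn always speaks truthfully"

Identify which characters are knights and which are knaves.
Paul is a knave.
Quinn is a knave.
Jack is a knight.
Rose is a knave.

Verification:
- Paul (knave) says "Quinn is a knight" - this is FALSE (a lie) because Quinn is a knave.
- Quinn (knave) says "Jack and I are the same type" - this is FALSE (a lie) because Quinn is a knave and Jack is a knight.
- Jack (knight) says "Rose always lies" - this is TRUE because Rose is a knave.
- Rose (knave) says "Quinn always speaks truthfully" - this is FALSE (a lie) because Quinn is a knave.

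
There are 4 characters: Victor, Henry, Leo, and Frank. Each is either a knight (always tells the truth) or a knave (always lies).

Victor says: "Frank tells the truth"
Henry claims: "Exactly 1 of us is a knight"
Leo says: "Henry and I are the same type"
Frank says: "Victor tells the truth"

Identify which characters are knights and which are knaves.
Victor is a knave.
Henry is a knight.
Leo is a knave.
Frank is a knave.

Verification:
- Victor (knave) says "Frank tells the truth" - this is FALSE (a lie) because Frank is a knave.
- Henry (knight) says "Exactly 1 of us is a knight" - this is TRUE because there are 1 knights.
- Leo (knave) says "Henry and I are the same type" - this is FALSE (a lie) because Leo is a knave and Henry is a knight.
- Frank (knave) says "Victor tells the truth" - this is FALSE (a lie) because Victor is a knave.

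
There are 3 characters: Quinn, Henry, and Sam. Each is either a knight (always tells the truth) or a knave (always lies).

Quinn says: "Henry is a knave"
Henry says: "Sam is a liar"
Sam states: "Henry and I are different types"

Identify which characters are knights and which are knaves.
Quinn is a knight.
Henry is a knave.
Sam is a knight.

Verification:
- Quinn (knight) says "Henry is a knave" - this is TRUE because Henry is a knave.
- Henry (knave) says "Sam is a liar" - this is FALSE (a lie) because Sam is a knight.
- Sam (knight) says "Henry and I are different types" - this is TRUE because Sam is a knight and Henry is a knave.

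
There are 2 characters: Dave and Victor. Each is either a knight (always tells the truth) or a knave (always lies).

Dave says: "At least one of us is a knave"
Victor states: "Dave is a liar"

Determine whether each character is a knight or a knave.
Dave is a knight.
Victor is a knave.

Verification:
- Dave (knight) says "At least one of us is a knave" - this is TRUE because Victor is a knave.
- Victor (knave) says "Dave is a liar" - this is FALSE (a lie) because Dave is a knight.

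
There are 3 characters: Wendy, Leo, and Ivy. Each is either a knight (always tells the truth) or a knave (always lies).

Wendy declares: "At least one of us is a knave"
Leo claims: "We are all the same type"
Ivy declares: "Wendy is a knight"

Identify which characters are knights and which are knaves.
Wendy is a knight.
Leo is a knave.
Ivy is a knight.

Verification:
- Wendy (knight) says "At least one of us is a knave" - this is TRUE because Leo is a knave.
- Leo (knave) says "We are all the same type" - this is FALSE (a lie) because Wendy and Ivy are knights and Leo is a knave.
- Ivy (knight) says "Wendy is a knight" - this is TRUE because Wendy is a knight.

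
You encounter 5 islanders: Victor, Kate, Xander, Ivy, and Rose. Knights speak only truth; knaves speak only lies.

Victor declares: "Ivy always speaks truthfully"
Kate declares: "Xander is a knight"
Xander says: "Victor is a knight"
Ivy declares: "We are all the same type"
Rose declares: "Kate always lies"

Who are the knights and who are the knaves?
Victor is a knave.
Kate is a knave.
Xander is a knave.
Ivy is a knave.
Rose is a knight.

Verification:
- Victor (knave) says "Ivy always speaks truthfully" - this is FALSE (a lie) because Ivy is a knave.
- Kate (knave) says "Xander is a knight" - this is FALSE (a lie) because Xander is a knave.
- Xander (knave) says "Victor is a knight" - this is FALSE (a lie) because Victor is a knave.
- Ivy (knave) says "We are all the same type" - this is FALSE (a lie) because Rose is a knight and Victor, Kate, Xander, and Ivy are knaves.
- Rose (knight) says "Kate always lies" - this is TRUE because Kate is a knave.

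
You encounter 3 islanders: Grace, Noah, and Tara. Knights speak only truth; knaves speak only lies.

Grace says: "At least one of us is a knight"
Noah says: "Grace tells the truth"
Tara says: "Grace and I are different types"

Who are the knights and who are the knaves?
Grace is a knave.
Noah is a knave.
Tara is a knave.

Verification:
- Grace (knave) says "At least one of us is a knight" - this is FALSE (a lie) because no one is a knight.
- Noah (knave) says "Grace tells the truth" - this is FALSE (a lie) because Grace is a knave.
- Tara (knave) says "Grace and I are different types" - this is FALSE (a lie) because Tara is a knave and Grace is a knave.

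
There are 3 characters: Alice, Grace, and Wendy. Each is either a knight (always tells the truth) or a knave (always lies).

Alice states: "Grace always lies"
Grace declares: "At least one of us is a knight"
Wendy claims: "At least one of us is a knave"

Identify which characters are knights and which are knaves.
Alice is a knave.
Grace is a knight.
Wendy is a knight.

Verification:
- Alice (knave) says "Grace always lies" - this is FALSE (a lie) because Grace is a knight.
- Grace (knight) says "At least one of us is a knight" - this is TRUE because Grace and Wendy are knights.
- Wendy (knight) says "At least one of us is a knave" - this is TRUE because Alice is a knave.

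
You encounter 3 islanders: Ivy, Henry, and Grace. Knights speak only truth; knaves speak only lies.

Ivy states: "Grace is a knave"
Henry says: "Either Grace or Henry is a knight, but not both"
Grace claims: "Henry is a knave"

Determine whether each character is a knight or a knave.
Ivy is a knight.
Henry is a knight.
Grace is a knave.

Verification:
- Ivy (knight) says "Grace is a knave" - this is TRUE because Grace is a knave.
- Henry (knight) says "Either Grace or Henry is a knight, but not both" - this is TRUE because Grace is a knave and Henry is a knight.
- Grace (knave) says "Henry is a knave" - this is FALSE (a lie) because Henry is a knight.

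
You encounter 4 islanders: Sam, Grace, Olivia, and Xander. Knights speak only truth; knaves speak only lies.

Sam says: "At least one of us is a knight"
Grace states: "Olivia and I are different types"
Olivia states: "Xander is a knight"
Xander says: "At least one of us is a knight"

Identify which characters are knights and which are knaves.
Sam is a knave.
Grace is a knave.
Olivia is a knave.
Xander is a knave.

Verification:
- Sam (knave) says "At least one of us is a knight" - this is FALSE (a lie) because no one is a knight.
- Grace (knave) says "Olivia and I are different types" - this is FALSE (a lie) because Grace is a knave and Olivia is a knave.
- Olivia (knave) says "Xander is a knight" - this is FALSE (a lie) because Xander is a knave.
- Xander (knave) says "At least one of us is a knight" - this is FALSE (a lie) because no one is a knight.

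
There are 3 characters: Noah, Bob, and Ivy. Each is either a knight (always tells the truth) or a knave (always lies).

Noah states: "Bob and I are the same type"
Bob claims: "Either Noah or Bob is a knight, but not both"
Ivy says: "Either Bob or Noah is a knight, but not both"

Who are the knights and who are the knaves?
Noah is a knave.
Bob is a knight.
Ivy is a knight.

Verification:
- Noah (knave) says "Bob and I are the same type" - this is FALSE (a lie) because Noah is a knave and Bob is a knight.
- Bob (knight) says "Either Noah or Bob is a knight, but not both" - this is TRUE because Noah is a knave and Bob is a knight.
- Ivy (knight) says "Either Bob or Noah is a knight, but not both" - this is TRUE because Bob is a knight and Noah is a knave.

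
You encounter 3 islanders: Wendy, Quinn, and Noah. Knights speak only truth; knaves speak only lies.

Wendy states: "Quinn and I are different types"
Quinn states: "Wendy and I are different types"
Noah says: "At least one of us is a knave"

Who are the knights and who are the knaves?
Wendy is a knave.
Quinn is a knave.
Noah is a knight.

Verification:
- Wendy (knave) says "Quinn and I are different types" - this is FALSE (a lie) because Wendy is a knave and Quinn is a knave.
- Quinn (knave) says "Wendy and I are different types" - this is FALSE (a lie) because Quinn is a knave and Wendy is a knave.
- Noah (knight) says "At least one of us is a knave" - this is TRUE because Wendy and Quinn are knaves.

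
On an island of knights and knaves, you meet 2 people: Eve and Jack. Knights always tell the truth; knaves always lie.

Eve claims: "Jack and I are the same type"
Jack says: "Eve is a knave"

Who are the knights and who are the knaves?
Eve is a knave.
Jack is a knight.

Verification:
- Eve (knave) says "Jack and I are the same type" - this is FALSE (a lie) because Eve is a knave and Jack is a knight.
- Jack (knight) says "Eve is a knave" - this is TRUE because Eve is a knave.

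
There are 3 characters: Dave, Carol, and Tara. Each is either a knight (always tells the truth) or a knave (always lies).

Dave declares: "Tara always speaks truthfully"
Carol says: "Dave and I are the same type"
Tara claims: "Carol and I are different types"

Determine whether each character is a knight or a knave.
Dave is a knight.
Carol is a knave.
Tara is a knight.

Verification:
- Dave (knight) says "Tara always speaks truthfully" - this is TRUE because Tara is a knight.
- Carol (knave) says "Dave and I are the same type" - this is FALSE (a lie) because Carol is a knave and Dave is a knight.
- Tara (knight) says "Carol and I are different types" - this is TRUE because Tara is a knight and Carol is a knave.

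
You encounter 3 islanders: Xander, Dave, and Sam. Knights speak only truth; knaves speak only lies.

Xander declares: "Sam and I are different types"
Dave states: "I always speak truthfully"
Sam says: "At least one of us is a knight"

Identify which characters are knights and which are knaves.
Xander is a knave.
Dave is a knave.
Sam is a knave.

Verification:
- Xander (knave) says "Sam and I are different types" - this is FALSE (a lie) because Xander is a knave and Sam is a knave.
- Dave (knave) says "I always speak truthfully" - this is FALSE (a lie) because Dave is a knave.
- Sam (knave) says "At least one of us is a knight" - this is FALSE (a lie) because no one is a knight.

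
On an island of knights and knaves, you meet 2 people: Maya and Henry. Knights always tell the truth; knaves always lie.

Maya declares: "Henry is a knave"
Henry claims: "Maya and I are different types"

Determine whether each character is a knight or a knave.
Maya is a knave.
Henry is a knight.

Verification:
- Maya (knave) says "Henry is a knave" - this is FALSE (a lie) because Henry is a knight.
- Henry (knight) says "Maya and I are different types" - this is TRUE because Henry is a knight and Maya is a knave.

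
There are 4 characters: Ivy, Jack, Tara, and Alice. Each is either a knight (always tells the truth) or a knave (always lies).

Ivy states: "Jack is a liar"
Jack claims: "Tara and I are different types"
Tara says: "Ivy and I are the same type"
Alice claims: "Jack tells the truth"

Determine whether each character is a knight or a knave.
Ivy is a knight.
Jack is a knave.
Tara is a knave.
Alice is a knave.

Verification:
- Ivy (knight) says "Jack is a liar" - this is TRUE because Jack is a knave.
- Jack (knave) says "Tara and I are different types" - this is FALSE (a lie) because Jack is a knave and Tara is a knave.
- Tara (knave) says "Ivy and I are the same type" - this is FALSE (a lie) because Tara is a knave and Ivy is a knight.
- Alice (knave) says "Jack tells the truth" - this is FALSE (a lie) because Jack is a knave.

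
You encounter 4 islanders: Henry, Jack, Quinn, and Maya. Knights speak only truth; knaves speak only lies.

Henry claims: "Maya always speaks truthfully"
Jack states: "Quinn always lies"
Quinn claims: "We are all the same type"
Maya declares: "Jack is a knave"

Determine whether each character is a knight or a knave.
Henry is a knave.
Jack is a knight.
Quinn is a knave.
Maya is a knave.

Verification:
- Henry (knave) says "Maya always speaks truthfully" - this is FALSE (a lie) because Maya is a knave.
- Jack (knight) says "Quinn always lies" - this is TRUE because Quinn is a knave.
- Quinn (knave) says "We are all the same type" - this is FALSE (a lie) because Jack is a knight and Henry, Quinn, and Maya are knaves.
- Maya (knave) says "Jack is a knave" - this is FALSE (a lie) because Jack is a knight.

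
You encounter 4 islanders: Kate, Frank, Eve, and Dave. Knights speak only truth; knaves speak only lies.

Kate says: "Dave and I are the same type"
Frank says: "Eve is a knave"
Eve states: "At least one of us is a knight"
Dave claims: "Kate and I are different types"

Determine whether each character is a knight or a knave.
Kate is a knave.
Frank is a knave.
Eve is a knight.
Dave is a knight.

Verification:
- Kate (knave) says "Dave and I are the same type" - this is FALSE (a lie) because Kate is a knave and Dave is a knight.
- Frank (knave) says "Eve is a knave" - this is FALSE (a lie) because Eve is a knight.
- Eve (knight) says "At least one of us is a knight" - this is TRUE because Eve and Dave are knights.
- Dave (knight) says "Kate and I are different types" - this is TRUE because Dave is a knight and Kate is a knave.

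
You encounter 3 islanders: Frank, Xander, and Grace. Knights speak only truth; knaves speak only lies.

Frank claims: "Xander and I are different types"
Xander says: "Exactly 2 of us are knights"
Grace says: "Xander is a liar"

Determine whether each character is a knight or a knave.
Frank is a knave.
Xander is a knave.
Grace is a knight.

Verification:
- Frank (knave) says "Xander and I are different types" - this is FALSE (a lie) because Frank is a knave and Xander is a knave.
- Xander (knave) says "Exactly 2 of us are knights" - this is FALSE (a lie) because there are 1 knights.
- Grace (knight) says "Xander is a liar" - this is TRUE because Xander is a knave.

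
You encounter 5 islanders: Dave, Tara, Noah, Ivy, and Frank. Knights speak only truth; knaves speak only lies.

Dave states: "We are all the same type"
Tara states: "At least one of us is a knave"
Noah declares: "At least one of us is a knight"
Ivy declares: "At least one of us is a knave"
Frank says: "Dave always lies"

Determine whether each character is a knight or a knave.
Dave is a knave.
Tara is a knight.
Noah is a knight.
Ivy is a knight.
Frank is a knight.

Verification:
- Dave (knave) says "We are all the same type" - this is FALSE (a lie) because Tara, Noah, Ivy, and Frank are knights and Dave is a knave.
- Tara (knight) says "At least one of us is a knave" - this is TRUE because Dave is a knave.
- Noah (knight) says "At least one of us is a knight" - this is TRUE because Tara, Noah, Ivy, and Frank are knights.
- Ivy (knight) says "At least one of us is a knave" - this is TRUE because Dave is a knave.
- Frank (knight) says "Dave always lies" - this is TRUE because Dave is a knave.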